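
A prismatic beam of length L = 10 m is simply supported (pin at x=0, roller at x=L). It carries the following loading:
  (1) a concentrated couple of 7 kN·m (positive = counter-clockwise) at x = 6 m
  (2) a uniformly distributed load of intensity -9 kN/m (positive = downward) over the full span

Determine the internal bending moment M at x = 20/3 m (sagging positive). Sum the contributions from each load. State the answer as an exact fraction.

M(20/3) = -307/3 kN·m

Load 1 — applied couple M₀=7 kN·m at a=6 m (b=L-a=4):
  M_1 = M₀x/L - M₀  [x>a] = 7·(20/3)/10 - 7 = -7/3 kN·m
Load 2 — uniform load w=-9 kN/m over full span:
  M_2 = wx(L-x)/2 = (-9)·(20/3)·(10-(20/3))/2 = -100 kN·m
Superposition: M = Σ M_i = -307/3 kN·m ≈ -102.333333 kN·m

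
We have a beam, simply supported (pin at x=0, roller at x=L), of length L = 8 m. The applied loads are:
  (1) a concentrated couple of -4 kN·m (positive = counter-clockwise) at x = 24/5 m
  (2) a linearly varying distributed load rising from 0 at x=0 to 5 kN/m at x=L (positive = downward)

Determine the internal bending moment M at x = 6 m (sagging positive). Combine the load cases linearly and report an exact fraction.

M(6) = 37/2 kN·m

Load 1 — applied couple M₀=-4 kN·m at a=24/5 m (b=L-a=16/5):
  M_1 = M₀x/L - M₀  [x>a] = (-4)·6/8 - (-4) = 1 kN·m
Load 2 — triangular load w₀=5 kN/m (0→w₀ over full span):
  M_2 = w₀Lx/6 - w₀x³/(6L) = 5·8·6/6 - 5·6³/(6·8) = 35/2 kN·m
Superposition: M = Σ M_i = 37/2 kN·m ≈ 18.500000 kN·m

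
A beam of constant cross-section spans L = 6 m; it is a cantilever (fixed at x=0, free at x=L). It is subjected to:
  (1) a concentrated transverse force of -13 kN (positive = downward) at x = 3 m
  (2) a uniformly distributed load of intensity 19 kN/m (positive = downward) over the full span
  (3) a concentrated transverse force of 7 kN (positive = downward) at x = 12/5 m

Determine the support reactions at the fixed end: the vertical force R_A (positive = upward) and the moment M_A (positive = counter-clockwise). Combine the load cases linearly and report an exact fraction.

Load 1 — point force P=-13 kN at a=3 m (b=L-a=3):
  R_A = P = (-13) = -13 kN
  M_A = Pa = (-13)·3 = -39 kN·m
Load 2 — uniform load w=19 kN/m over full span:
  R_A = wL = 19·6 = 114 kN
  M_A = wL²/2 = 19·6²/2 = 342 kN·m
Load 3 — point force P=7 kN at a=12/5 m (b=L-a=18/5):
  R_A = P = 7 kN
  M_A = Pa = 7·(12/5) = 84/5 kN·m
Superposition: R_A = 108 kN, M_A = 1599/5 kN·m

R_A = 108 kN, M_A = 1599/5 kN·m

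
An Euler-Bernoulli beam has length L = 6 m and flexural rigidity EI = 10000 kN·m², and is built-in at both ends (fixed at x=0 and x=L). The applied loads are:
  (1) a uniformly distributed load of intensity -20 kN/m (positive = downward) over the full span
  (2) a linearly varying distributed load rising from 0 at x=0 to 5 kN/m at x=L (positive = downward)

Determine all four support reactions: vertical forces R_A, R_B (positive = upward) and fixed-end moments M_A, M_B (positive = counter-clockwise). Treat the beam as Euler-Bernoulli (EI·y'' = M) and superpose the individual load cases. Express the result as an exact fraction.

Load 1 — uniform load w=-20 kN/m over full span:
  R_A = wL/2 = (-20)·6/2 = -60 kN
  M_A = wL²/12 = (-20)·6²/12 = -60 kN·m
  R_B = wL/2 = (-20)·6/2 = -60 kN
  M_B = -wL²/12 = -(-20)·6²/12 = 60 kN·m
Load 2 — triangular load w₀=5 kN/m (0→w₀ over full span):
  R_A = 3w₀L/20 = 3·5·6/20 = 9/2 kN
  M_A = w₀L²/30 = 5·6²/30 = 6 kN·m
  R_B = 7w₀L/20 = 7·5·6/20 = 21/2 kN
  M_B = -w₀L²/20 = -5·6²/20 = -9 kN·m
Superposition: R_A = -111/2 kN, M_A = -54 kN·m, R_B = -99/2 kN, M_B = 51 kN·m

R_A = -111/2 kN, M_A = -54 kN·m, R_B = -99/2 kN, M_B = 51 kN·m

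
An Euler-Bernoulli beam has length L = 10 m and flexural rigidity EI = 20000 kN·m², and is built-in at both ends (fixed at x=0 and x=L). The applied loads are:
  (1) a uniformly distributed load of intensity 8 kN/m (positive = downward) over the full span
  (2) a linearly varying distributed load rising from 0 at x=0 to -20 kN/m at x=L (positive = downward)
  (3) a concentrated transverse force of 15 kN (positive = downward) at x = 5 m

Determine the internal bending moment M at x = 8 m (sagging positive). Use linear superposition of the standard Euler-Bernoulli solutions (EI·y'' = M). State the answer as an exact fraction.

Load 1 — uniform load w=8 kN/m over full span:
  M_1 = wLx/2 - wL²/12 - wx²/2 = 8·10·8/2 - 8·10²/12 - 8·8²/2 = -8/3 kN·m
Load 2 — triangular load w₀=-20 kN/m (0→w₀ over full span):
  M_2 = 3w₀Lx/20 - w₀L²/30 - w₀x³/(6L) = 3·(-20)·10·8/20 - (-20)·10²/30 - (-20)·8³/(6·10) = -8/3 kN·m
Load 3 — point force P=15 kN at a=5 m (b=L-a=5):
  M_3 = Pa²(a+3b)(L-x)/L³ - Pa²b/L²  [x>a] = 15·5²·(5+3·5)·(10-8)/10³ - 15·5²·5/10² = -15/4 kN·m
Superposition: M = Σ M_i = -109/12 kN·m ≈ -9.083333 kN·m

M(8) = -109/12 kN·m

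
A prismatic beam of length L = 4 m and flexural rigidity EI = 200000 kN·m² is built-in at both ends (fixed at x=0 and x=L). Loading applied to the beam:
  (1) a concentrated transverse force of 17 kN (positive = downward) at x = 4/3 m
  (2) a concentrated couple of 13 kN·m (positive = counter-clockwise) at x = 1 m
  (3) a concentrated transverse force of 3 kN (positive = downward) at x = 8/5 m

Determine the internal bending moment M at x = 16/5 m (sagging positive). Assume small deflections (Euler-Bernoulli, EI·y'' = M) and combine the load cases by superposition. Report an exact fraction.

Load 1 — point force P=17 kN at a=4/3 m (b=L-a=8/3):
  M_1 = Pa²(a+3b)(L-x)/L³ - Pa²b/L²  [x>a] = 17·(4/3)²·((4/3)+3·(8/3))·(4-(16/5))/4³ - 17·(4/3)²·(8/3)/4² = -68/45 kN·m
Load 2 — applied couple M₀=13 kN·m at a=1 m (b=L-a=3):
  M_2 = R_Ax - M_A - M₀  [x>a] with R_A=117/32, M_A=-39/16 = (117/32)·(16/5) - (-39/16) - 13 = 91/80 kN·m
Load 3 — point force P=3 kN at a=8/5 m (b=L-a=12/5):
  M_3 = Pa²(a+3b)(L-x)/L³ - Pa²b/L²  [x>a] = 3·(8/5)²·((8/5)+3·(12/5))·(4-(16/5))/4³ - 3·(8/5)²·(12/5)/4² = -192/625 kN·m
Superposition: M = Σ M_i = -61273/90000 kN·m ≈ -0.680811 kN·m

M(16/5) = -61273/90000 kN·m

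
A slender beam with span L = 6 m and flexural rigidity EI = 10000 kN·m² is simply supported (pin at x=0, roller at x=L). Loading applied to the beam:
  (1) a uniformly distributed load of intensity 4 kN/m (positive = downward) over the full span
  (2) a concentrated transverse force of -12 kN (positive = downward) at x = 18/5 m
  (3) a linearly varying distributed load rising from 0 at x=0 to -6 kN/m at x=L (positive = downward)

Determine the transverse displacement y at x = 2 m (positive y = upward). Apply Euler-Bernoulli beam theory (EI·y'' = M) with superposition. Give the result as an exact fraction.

Load 1 — uniform load w=4 kN/m over full span:
  y_1 = -wx(L³-2Lx²+x³)/(24EI) = -4·2·(6³-2·6·2²+2³)/(24·10000) = -11/1875 m
Load 2 — point force P=-12 kN at a=18/5 m (b=L-a=12/5):
  y_2 = -Pbx(L²-b²-x²)/(6LEI)  [x≤a] = -(-12)·(12/5)·2·(6²-(12/5)²-2²)/(6·6·10000) = 328/78125 m
Load 3 — triangular load w₀=-6 kN/m (0→w₀ over full span):
  y_3 = -w₀x(7L⁴-10L²x²+3x⁴)/(360LEI) = -(-6)·2·(7·6⁴-10·6²·2²+3·2⁴)/(360·6·10000) = 8/1875 m
Superposition: y = Σ y_i = 203/78125 m ≈ 0.002598 m

y(2) = 203/78125 m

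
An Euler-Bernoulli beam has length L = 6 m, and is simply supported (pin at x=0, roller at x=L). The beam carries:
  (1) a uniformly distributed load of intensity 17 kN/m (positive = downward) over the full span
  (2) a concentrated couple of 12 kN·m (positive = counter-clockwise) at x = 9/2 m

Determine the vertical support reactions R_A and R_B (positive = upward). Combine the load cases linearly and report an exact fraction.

R_A = 53 kN, R_B = 49 kN

Load 1 — uniform load w=17 kN/m over full span:
  R_A = wL/2 = 17·6/2 = 51 kN
  R_B = wL/2 = 17·6/2 = 51 kN
Load 2 — applied couple M₀=12 kN·m at a=9/2 m (b=L-a=3/2):
  R_A = M₀/L = 12/6 = 2 kN
  R_B = -M₀/L = -12/6 = -2 kN
Superposition: R_A = 53 kN, R_B = 49 kN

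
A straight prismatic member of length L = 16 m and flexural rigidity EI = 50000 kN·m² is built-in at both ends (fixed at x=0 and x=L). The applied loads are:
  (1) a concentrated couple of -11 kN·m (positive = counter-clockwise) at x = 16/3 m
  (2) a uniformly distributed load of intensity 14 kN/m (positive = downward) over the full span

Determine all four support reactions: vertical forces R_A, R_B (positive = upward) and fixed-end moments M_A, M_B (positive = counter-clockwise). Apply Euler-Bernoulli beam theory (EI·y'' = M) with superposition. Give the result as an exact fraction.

R_A = 1333/12 kN, M_A = 896/3 kN·m, R_B = 1355/12 kN, M_B = -907/3 kN·m

Load 1 — applied couple M₀=-11 kN·m at a=16/3 m (b=L-a=32/3):
  R_A = 6M₀ab/L³ = 6·(-11)·(16/3)·(32/3)/16³ = -11/12 kN
  M_A = M₀b(2a-b)/L² = (-11)·(32/3)·(2·(16/3)-(32/3))/16² = 0 kN·m
  R_B = -6M₀ab/L³ = -6·(-11)·(16/3)·(32/3)/16³ = 11/12 kN
  M_B = M₀a(2b-a)/L² = (-11)·(16/3)·(2·(32/3)-(16/3))/16² = -11/3 kN·m
Load 2 — uniform load w=14 kN/m over full span:
  R_A = wL/2 = 14·16/2 = 112 kN
  M_A = wL²/12 = 14·16²/12 = 896/3 kN·m
  R_B = wL/2 = 14·16/2 = 112 kN
  M_B = -wL²/12 = -14·16²/12 = -896/3 kN·m
Superposition: R_A = 1333/12 kN, M_A = 896/3 kN·m, R_B = 1355/12 kN, M_B = -907/3 kN·m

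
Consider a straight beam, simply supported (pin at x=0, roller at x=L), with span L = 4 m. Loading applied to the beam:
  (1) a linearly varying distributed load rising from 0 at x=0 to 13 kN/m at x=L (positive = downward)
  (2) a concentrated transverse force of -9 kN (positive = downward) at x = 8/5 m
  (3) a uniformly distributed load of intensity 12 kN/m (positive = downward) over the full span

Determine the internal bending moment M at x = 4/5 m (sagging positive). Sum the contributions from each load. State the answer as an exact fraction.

M(4/5) = 2212/125 kN·m

Load 1 — triangular load w₀=13 kN/m (0→w₀ over full span):
  M_1 = w₀Lx/6 - w₀x³/(6L) = 13·4·(4/5)/6 - 13·(4/5)³/(6·4) = 832/125 kN·m
Load 2 — point force P=-9 kN at a=8/5 m (b=L-a=12/5):
  M_2 = Pbx/L  [x≤a] = (-9)·(12/5)·(4/5)/4 = -108/25 kN·m
Load 3 — uniform load w=12 kN/m over full span:
  M_3 = wx(L-x)/2 = 12·(4/5)·(4-(4/5))/2 = 384/25 kN·m
Superposition: M = Σ M_i = 2212/125 kN·m ≈ 17.696000 kN·m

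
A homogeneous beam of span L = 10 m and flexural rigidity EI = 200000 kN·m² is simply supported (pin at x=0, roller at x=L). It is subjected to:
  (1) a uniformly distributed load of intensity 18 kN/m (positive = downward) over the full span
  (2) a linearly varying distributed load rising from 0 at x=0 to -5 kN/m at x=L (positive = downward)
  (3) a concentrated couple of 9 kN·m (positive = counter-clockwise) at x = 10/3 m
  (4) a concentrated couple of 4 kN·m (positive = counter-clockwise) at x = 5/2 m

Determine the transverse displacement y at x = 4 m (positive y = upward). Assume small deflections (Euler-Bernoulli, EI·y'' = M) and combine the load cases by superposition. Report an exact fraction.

y(4) = -56461/6000000 m

Load 1 — uniform load w=18 kN/m over full span:
  y_1 = -wx(L³-2Lx²+x³)/(24EI) = -18·4·(10³-2·10·4²+4³)/(24·200000) = -279/25000 m
Load 2 — triangular load w₀=-5 kN/m (0→w₀ over full span):
  y_2 = -w₀x(7L⁴-10L²x²+3x⁴)/(360LEI) = -(-5)·4·(7·10⁴-10·10²·4²+3·4⁴)/(360·10·200000) = 1141/750000 m
Load 3 — applied couple M₀=9 kN·m at a=10/3 m (b=L-a=20/3):
  y_3 = (M₀x³/(6L)-M₀(x-a)²/2+C₁x)/EI  [x>a] with C₁=M₀(3b²-L²)/(6L)=5 = (9·4³/(6·10)-9·(4-(10/3))²/2+5·4)/200000 = 69/500000 m
Load 4 — applied couple M₀=4 kN·m at a=5/2 m (b=L-a=15/2):
  y_4 = (M₀x³/(6L)-M₀(x-a)²/2+C₁x)/EI  [x>a] with C₁=M₀(3b²-L²)/(6L)=55/12 = (4·4³/(6·10)-4·(4-(5/2))²/2+(55/12)·4)/200000 = 181/2000000 m
Superposition: y = Σ y_i = -56461/6000000 m ≈ -0.009410 m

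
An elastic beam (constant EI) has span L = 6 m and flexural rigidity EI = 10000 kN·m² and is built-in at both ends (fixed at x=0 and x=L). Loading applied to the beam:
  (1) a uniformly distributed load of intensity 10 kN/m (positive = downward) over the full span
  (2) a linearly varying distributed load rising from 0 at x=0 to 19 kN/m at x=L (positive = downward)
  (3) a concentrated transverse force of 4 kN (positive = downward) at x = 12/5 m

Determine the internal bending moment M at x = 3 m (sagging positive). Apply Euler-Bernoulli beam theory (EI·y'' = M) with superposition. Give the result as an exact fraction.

Load 1 — uniform load w=10 kN/m over full span:
  M_1 = wLx/2 - wL²/12 - wx²/2 = 10·6·3/2 - 10·6²/12 - 10·3²/2 = 15 kN·m
Load 2 — triangular load w₀=19 kN/m (0→w₀ over full span):
  M_2 = 3w₀Lx/20 - w₀L²/30 - w₀x³/(6L) = 3·19·6·3/20 - 19·6²/30 - 19·3³/(6·6) = 57/4 kN·m
Load 3 — point force P=4 kN at a=12/5 m (b=L-a=18/5):
  M_3 = Pa²(a+3b)(L-x)/L³ - Pa²b/L²  [x>a] = 4·(12/5)²·((12/5)+3·(18/5))·(6-3)/6³ - 4·(12/5)²·(18/5)/6² = 48/25 kN·m
Superposition: M = Σ M_i = 3117/100 kN·m ≈ 31.170000 kN·m

M(3) = 3117/100 kN·m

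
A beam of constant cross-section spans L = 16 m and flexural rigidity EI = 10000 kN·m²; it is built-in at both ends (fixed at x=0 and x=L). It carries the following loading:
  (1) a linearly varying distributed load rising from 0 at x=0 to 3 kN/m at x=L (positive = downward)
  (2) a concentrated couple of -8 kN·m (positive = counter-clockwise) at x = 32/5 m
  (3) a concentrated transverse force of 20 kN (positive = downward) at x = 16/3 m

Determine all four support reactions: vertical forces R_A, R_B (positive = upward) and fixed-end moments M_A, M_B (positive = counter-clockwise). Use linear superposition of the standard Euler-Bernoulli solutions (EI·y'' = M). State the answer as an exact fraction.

R_A = 14374/675 kN, M_A = 48632/675 kN·m, R_B = 15326/675 kN, M_B = -43648/675 kN·m

Load 1 — triangular load w₀=3 kN/m (0→w₀ over full span):
  R_A = 3w₀L/20 = 3·3·16/20 = 36/5 kN
  M_A = w₀L²/30 = 3·16²/30 = 128/5 kN·m
  R_B = 7w₀L/20 = 7·3·16/20 = 84/5 kN
  M_B = -w₀L²/20 = -3·16²/20 = -192/5 kN·m
Load 2 — applied couple M₀=-8 kN·m at a=32/5 m (b=L-a=48/5):
  R_A = 6M₀ab/L³ = 6·(-8)·(32/5)·(48/5)/16³ = -18/25 kN
  M_A = M₀b(2a-b)/L² = (-8)·(48/5)·(2·(32/5)-(48/5))/16² = -24/25 kN·m
  R_B = -6M₀ab/L³ = -6·(-8)·(32/5)·(48/5)/16³ = 18/25 kN
  M_B = M₀a(2b-a)/L² = (-8)·(32/5)·(2·(48/5)-(32/5))/16² = -64/25 kN·m
Load 3 — point force P=20 kN at a=16/3 m (b=L-a=32/3):
  R_A = Pb²(3a+b)/L³ = 20·(32/3)²·(3·(16/3)+(32/3))/16³ = 400/27 kN
  M_A = Pab²/L² = 20·(16/3)·(32/3)²/16² = 1280/27 kN·m
  R_B = Pa²(a+3b)/L³ = 20·(16/3)²·((16/3)+3·(32/3))/16³ = 140/27 kN
  M_B = -Pa²b/L² = -20·(16/3)²·(32/3)/16² = -640/27 kN·m
Superposition: R_A = 14374/675 kN, M_A = 48632/675 kN·m, R_B = 15326/675 kN, M_B = -43648/675 kN·m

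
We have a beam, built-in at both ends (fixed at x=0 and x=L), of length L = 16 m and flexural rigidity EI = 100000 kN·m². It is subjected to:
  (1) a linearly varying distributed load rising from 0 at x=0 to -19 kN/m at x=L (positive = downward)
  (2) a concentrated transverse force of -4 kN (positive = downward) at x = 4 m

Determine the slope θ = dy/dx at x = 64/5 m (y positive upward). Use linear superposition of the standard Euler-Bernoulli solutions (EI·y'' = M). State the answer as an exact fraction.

Load 1 — triangular load w₀=-19 kN/m (0→w₀ over full span):
  θ_1 = -w₀(2x(L-x)(L-2x)(x+2L)+x²(L-x)²)/(120LEI) = -(-19)·(2·(64/5)·(16-(64/5))·(16-2·(64/5))·((64/5)+2·16)+(64/5)²·(16-(64/5))²)/(120·16·100000) = -19456/5859375 rad
Load 2 — point force P=-4 kN at a=4 m (b=L-a=12):
  θ_2 = Pa²(L-x)(2bL-(3b+a)(L-x))/(2L³EI)  [x>a] = (-4)·4²·(16-(64/5))·(2·12·16-(3·12+4)·(16-(64/5)))/(2·16³·100000) = -1/15625 rad
Superposition: θ = Σ θ_i = -19831/5859375 rad ≈ -0.003384 rad

θ(64/5) = -19831/5859375 rad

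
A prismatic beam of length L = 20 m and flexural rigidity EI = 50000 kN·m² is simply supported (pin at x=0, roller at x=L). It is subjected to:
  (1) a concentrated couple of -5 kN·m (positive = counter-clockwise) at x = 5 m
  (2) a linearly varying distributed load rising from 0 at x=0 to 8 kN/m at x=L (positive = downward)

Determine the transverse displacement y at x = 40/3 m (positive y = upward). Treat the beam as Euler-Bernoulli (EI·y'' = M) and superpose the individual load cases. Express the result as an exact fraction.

Load 1 — applied couple M₀=-5 kN·m at a=5 m (b=L-a=15):
  y_1 = (M₀x³/(6L)-M₀(x-a)²/2+C₁x)/EI  [x>a] with C₁=M₀(3b²-L²)/(6L)=-275/24 = ((-5)·(40/3)³/(6·20)-(-5)·((40/3)-5)²/2+(-275/24)·(40/3))/50000 = -101/64800 m
Load 2 — triangular load w₀=8 kN/m (0→w₀ over full span):
  y_2 = -w₀x(7L⁴-10L²x²+3x⁴)/(360LEI) = -8·(40/3)·(7·20⁴-10·20²·(40/3)²+3·(40/3)⁴)/(360·20·50000) = -544/3645 m
Superposition: y = Σ y_i = -87949/583200 m ≈ -0.150804 m

y(40/3) = -87949/583200 m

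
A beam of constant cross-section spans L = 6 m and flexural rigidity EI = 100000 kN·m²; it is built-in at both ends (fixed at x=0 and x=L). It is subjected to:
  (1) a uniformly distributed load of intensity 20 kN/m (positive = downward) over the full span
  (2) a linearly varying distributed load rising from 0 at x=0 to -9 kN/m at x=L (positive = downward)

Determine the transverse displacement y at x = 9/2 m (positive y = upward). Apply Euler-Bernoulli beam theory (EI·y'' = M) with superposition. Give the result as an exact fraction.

y(9/2) = -73143/256000000 m

Load 1 — uniform load w=20 kN/m over full span:
  y_1 = -wx²(L-x)²/(24EI) = -20·(9/2)²·(6-(9/2))²/(24·100000) = -243/640000 m
Load 2 — triangular load w₀=-9 kN/m (0→w₀ over full span):
  y_2 = -w₀x²(L-x)²(x+2L)/(120LEI) = -(-9)·(9/2)²·(6-(9/2))²·((9/2)+2·6)/(120·6·100000) = 24057/256000000 m
Superposition: y = Σ y_i = -73143/256000000 m ≈ -0.000286 m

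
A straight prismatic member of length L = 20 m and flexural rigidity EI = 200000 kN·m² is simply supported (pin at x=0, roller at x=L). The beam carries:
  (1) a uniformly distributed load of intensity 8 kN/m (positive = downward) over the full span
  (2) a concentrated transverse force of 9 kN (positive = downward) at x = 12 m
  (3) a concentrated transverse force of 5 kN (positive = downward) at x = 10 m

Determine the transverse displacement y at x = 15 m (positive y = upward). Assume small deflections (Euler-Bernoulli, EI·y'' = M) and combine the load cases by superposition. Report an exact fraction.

Load 1 — uniform load w=8 kN/m over full span:
  y_1 = -wx(L³-2Lx²+x³)/(24EI) = -8·15·(20³-2·20·15²+15³)/(24·200000) = -19/320 m
Load 2 — point force P=9 kN at a=12 m (b=L-a=8):
  y_2 = -Pa(L-x)(2Lx-a²-x²)/(6LEI)  [x>a] = -9·12·(20-15)·(2·20·15-12²-15²)/(6·20·200000) = -2079/400000 m
Load 3 — point force P=5 kN at a=10 m (b=L-a=10):
  y_3 = -Pa(L-x)(2Lx-a²-x²)/(6LEI)  [x>a] = -5·10·(20-15)·(2·20·15-10²-15²)/(6·20·200000) = -11/3840 m
Superposition: y = Σ y_i = -161849/2400000 m ≈ -0.067437 m

y(15) = -161849/2400000 m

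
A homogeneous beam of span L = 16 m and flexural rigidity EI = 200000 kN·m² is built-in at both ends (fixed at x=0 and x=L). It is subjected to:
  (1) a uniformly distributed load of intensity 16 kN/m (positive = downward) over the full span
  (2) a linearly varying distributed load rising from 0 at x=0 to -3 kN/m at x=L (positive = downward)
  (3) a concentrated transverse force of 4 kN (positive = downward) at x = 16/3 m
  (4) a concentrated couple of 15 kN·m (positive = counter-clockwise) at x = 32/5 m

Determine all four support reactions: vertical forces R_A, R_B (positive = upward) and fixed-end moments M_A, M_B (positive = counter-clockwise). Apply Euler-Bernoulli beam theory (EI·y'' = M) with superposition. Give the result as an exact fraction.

Load 1 — uniform load w=16 kN/m over full span:
  R_A = wL/2 = 16·16/2 = 128 kN
  M_A = wL²/12 = 16·16²/12 = 1024/3 kN·m
  R_B = wL/2 = 16·16/2 = 128 kN
  M_B = -wL²/12 = -16·16²/12 = -1024/3 kN·m
Load 2 — triangular load w₀=-3 kN/m (0→w₀ over full span):
  R_A = 3w₀L/20 = 3·(-3)·16/20 = -36/5 kN
  M_A = w₀L²/30 = (-3)·16²/30 = -128/5 kN·m
  R_B = 7w₀L/20 = 7·(-3)·16/20 = -84/5 kN
  M_B = -w₀L²/20 = -(-3)·16²/20 = 192/5 kN·m
Load 3 — point force P=4 kN at a=16/3 m (b=L-a=32/3):
  R_A = Pb²(3a+b)/L³ = 4·(32/3)²·(3·(16/3)+(32/3))/16³ = 80/27 kN
  M_A = Pab²/L² = 4·(16/3)·(32/3)²/16² = 256/27 kN·m
  R_B = Pa²(a+3b)/L³ = 4·(16/3)²·((16/3)+3·(32/3))/16³ = 28/27 kN
  M_B = -Pa²b/L² = -4·(16/3)²·(32/3)/16² = -128/27 kN·m
Load 4 — applied couple M₀=15 kN·m at a=32/5 m (b=L-a=48/5):
  R_A = 6M₀ab/L³ = 6·15·(32/5)·(48/5)/16³ = 27/20 kN
  M_A = M₀b(2a-b)/L² = 15·(48/5)·(2·(32/5)-(48/5))/16² = 9/5 kN·m
  R_B = -6M₀ab/L³ = -6·15·(32/5)·(48/5)/16³ = -27/20 kN
  M_B = M₀a(2b-a)/L² = 15·(32/5)·(2·(48/5)-(32/5))/16² = 24/5 kN·m
Superposition: R_A = 67561/540 kN, M_A = 44147/135 kN·m, R_B = 59879/540 kN, M_B = -40888/135 kN·m

R_A = 67561/540 kN, M_A = 44147/135 kN·m, R_B = 59879/540 kN, M_B = -40888/135 kN·m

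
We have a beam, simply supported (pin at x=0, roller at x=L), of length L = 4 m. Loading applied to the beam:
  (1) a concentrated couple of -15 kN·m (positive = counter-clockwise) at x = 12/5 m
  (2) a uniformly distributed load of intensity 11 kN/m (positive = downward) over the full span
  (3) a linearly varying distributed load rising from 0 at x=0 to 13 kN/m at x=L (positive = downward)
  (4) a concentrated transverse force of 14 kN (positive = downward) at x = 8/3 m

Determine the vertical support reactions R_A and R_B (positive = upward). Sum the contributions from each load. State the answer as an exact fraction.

R_A = 379/12 kN, R_B = 629/12 kN

Load 1 — applied couple M₀=-15 kN·m at a=12/5 m (b=L-a=8/5):
  R_A = M₀/L = (-15)/4 = -15/4 kN
  R_B = -M₀/L = -(-15)/4 = 15/4 kN
Load 2 — uniform load w=11 kN/m over full span:
  R_A = wL/2 = 11·4/2 = 22 kN
  R_B = wL/2 = 11·4/2 = 22 kN
Load 3 — triangular load w₀=13 kN/m (0→w₀ over full span):
  R_A = w₀L/6 = 13·4/6 = 26/3 kN
  R_B = w₀L/3 = 13·4/3 = 52/3 kN
Load 4 — point force P=14 kN at a=8/3 m (b=L-a=4/3):
  R_A = Pb/L = 14·(4/3)/4 = 14/3 kN
  R_B = Pa/L = 14·(8/3)/4 = 28/3 kN
Superposition: R_A = 379/12 kN, R_B = 629/12 kN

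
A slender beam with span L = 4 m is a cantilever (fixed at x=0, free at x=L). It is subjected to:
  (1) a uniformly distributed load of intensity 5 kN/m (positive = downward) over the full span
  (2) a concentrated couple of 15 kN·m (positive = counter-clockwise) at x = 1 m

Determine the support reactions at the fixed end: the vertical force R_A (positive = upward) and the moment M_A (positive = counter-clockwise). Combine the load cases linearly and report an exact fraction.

R_A = 20 kN, M_A = 25 kN·m

Load 1 — uniform load w=5 kN/m over full span:
  R_A = wL = 5·4 = 20 kN
  M_A = wL²/2 = 5·4²/2 = 40 kN·m
Load 2 — applied couple M₀=15 kN·m at a=1 m (b=L-a=3):
  R_A = 0 kN
  M_A = -M₀ = -15 kN·m
Superposition: R_A = 20 kN, M_A = 25 kN·m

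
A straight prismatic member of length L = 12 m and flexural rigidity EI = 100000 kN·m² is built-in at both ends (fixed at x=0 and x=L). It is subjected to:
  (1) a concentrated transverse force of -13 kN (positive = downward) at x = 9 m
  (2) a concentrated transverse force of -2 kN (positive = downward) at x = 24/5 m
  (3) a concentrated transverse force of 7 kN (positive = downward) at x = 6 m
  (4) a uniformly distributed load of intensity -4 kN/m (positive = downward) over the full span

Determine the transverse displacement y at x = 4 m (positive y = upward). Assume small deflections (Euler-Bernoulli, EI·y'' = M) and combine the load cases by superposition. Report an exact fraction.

Load 1 — point force P=-13 kN at a=9 m (b=L-a=3):
  y_1 = -Pb²x²(3aL-(3a+b)x)/(6L³EI)  [x≤a] = -(-13)·3²·4²·(3·9·12-(3·9+3)·4)/(6·12³·100000) = 221/600000 m
Load 2 — point force P=-2 kN at a=24/5 m (b=L-a=36/5):
  y_2 = -Pb²x²(3aL-(3a+b)x)/(6L³EI)  [x≤a] = -(-2)·(36/5)²·4²·(3·(24/5)·12-(3·(24/5)+(36/5))·4)/(6·12³·100000) = 54/390625 m
Load 3 — point force P=7 kN at a=6 m (b=L-a=6):
  y_3 = -Pb²x²(3aL-(3a+b)x)/(6L³EI)  [x≤a] = -7·6²·4²·(3·6·12-(3·6+6)·4)/(6·12³·100000) = -7/15000 m
Load 4 — uniform load w=-4 kN/m over full span:
  y_4 = -wx²(L-x)²/(24EI) = -(-4)·4²·(12-4)²/(24·100000) = 16/9375 m
Superposition: y = Σ y_i = 130993/75000000 m ≈ 0.001747 m

y(4) = 130993/75000000 m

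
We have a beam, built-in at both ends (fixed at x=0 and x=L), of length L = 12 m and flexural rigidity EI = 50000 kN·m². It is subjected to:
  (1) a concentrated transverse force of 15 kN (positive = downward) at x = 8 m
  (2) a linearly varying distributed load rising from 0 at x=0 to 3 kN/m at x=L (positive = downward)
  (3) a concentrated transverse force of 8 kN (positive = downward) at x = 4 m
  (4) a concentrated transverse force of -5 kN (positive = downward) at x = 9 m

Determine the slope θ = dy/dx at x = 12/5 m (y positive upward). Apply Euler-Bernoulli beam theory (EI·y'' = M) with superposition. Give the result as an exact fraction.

θ(12/5) = -197701/187500000 rad

Load 1 — point force P=15 kN at a=8 m (b=L-a=4):
  θ_1 = -Pb²x(2aL-(3a+b)x)/(2L³EI)  [x≤a] = -15·4²·(12/5)·(2·8·12-(3·8+4)·(12/5))/(2·12³·50000) = -13/31250 rad
Load 2 — triangular load w₀=3 kN/m (0→w₀ over full span):
  θ_2 = -w₀(2x(L-x)(L-2x)(x+2L)+x²(L-x)²)/(120LEI) = -3·(2·(12/5)·(12-(12/5))·(12-2·(12/5))·((12/5)+2·12)+(12/5)²·(12-(12/5))²)/(120·12·50000) = -756/1953125 rad
Load 3 — point force P=8 kN at a=4 m (b=L-a=8):
  θ_3 = -Pb²x(2aL-(3a+b)x)/(2L³EI)  [x≤a] = -8·8²·(12/5)·(2·4·12-(3·4+8)·(12/5))/(2·12³·50000) = -16/46875 rad
Load 4 — point force P=-5 kN at a=9 m (b=L-a=3):
  θ_4 = -Pb²x(2aL-(3a+b)x)/(2L³EI)  [x≤a] = -(-5)·3²·(12/5)·(2·9·12-(3·9+3)·(12/5))/(2·12³·50000) = 9/100000 rad
Superposition: θ = Σ θ_i = -197701/187500000 rad ≈ -0.001054 rad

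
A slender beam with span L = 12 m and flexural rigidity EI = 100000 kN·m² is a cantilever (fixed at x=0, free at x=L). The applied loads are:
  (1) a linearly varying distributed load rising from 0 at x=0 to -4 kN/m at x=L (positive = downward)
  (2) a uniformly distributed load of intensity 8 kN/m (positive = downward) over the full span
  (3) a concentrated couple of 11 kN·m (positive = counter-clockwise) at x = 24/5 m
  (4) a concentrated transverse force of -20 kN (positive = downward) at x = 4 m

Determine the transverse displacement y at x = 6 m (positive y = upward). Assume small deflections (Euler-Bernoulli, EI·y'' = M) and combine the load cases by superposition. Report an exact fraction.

Load 1 — triangular load w₀=-4 kN/m (0→w₀ over full span):
  y_1 = (w₀Lx³/12-w₀L²x²/6-w₀x⁵/(120L))/EI = ((-4)·12·6³/12-(-4)·12²·6²/6-(-4)·6⁵/(120·12))/100000 = 3267/125000 m
Load 2 — uniform load w=8 kN/m over full span:
  y_2 = -wx²(x²-4Lx+6L²)/(24EI) = -8·6²·(6²-4·12·6+6·12²)/(24·100000) = -459/6250 m
Load 3 — applied couple M₀=11 kN·m at a=24/5 m (b=L-a=36/5):
  y_3 = M₀a(2x-a)/(2EI)  [x>a] = 11·(24/5)·(2·6-(24/5))/(2·100000) = 297/156250 m
Load 4 — point force P=-20 kN at a=4 m (b=L-a=8):
  y_4 = -Pa²(3x-a)/(6EI)  [x>a] = -(-20)·4²·(3·6-4)/(6·100000) = 14/1875 m
Superposition: y = Σ y_i = -71131/1875000 m ≈ -0.037937 m

y(6) = -71131/1875000 m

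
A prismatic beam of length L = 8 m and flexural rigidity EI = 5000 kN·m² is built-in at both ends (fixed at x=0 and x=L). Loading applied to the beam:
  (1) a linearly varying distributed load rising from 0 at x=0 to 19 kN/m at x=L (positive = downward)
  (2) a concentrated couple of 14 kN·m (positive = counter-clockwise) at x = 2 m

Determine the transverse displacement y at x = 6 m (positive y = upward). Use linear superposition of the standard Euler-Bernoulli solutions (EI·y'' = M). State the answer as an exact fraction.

y(6) = -2263/200000 m

Load 1 — triangular load w₀=19 kN/m (0→w₀ over full span):
  y_1 = -w₀x²(L-x)²(x+2L)/(120LEI) = -19·6²·(8-6)²·(6+2·8)/(120·8·5000) = -627/50000 m
Load 2 — applied couple M₀=14 kN·m at a=2 m (b=L-a=6):
  y_2 = (R_Ax³/6 - M_Ax²/2 - M₀(x-a)²/2)/EI  [x>a] with R_A=63/32, M_A=-21/8 = ((63/32)·6³/6 - (-21/8)·6²/2 - 14·(6-2)²/2)/5000 = 49/40000 m
Superposition: y = Σ y_i = -2263/200000 m ≈ -0.011315 m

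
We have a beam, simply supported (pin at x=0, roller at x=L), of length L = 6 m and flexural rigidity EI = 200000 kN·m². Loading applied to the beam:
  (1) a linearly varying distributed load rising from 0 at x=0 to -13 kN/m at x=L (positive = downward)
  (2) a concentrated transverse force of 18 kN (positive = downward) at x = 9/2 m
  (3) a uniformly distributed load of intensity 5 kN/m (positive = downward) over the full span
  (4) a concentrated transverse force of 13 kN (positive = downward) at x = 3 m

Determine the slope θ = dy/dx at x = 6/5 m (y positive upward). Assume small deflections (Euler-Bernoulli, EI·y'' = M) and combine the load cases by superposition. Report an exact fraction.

θ(6/5) = -368553/2000000000 rad

Load 1 — triangular load w₀=-13 kN/m (0→w₀ over full span):
  θ_1 = -w₀(7L⁴-30L²x²+15x⁴)/(360LEI) = -(-13)·(7·6⁴-30·6²·(6/5)²+15·(6/5)⁴)/(360·6·200000) = 3549/15625000 rad
Load 2 — point force P=18 kN at a=9/2 m (b=L-a=3/2):
  θ_2 = -Pb(L²-b²-3x²)/(6LEI)  [x≤a] = -18·(3/2)·(6²-(3/2)²-3·(6/5)²)/(6·6·200000) = -8829/80000000 rad
Load 3 — uniform load w=5 kN/m over full span:
  θ_3 = -w(L³-6Lx²+4x³)/(24EI) = -5·(6³-6·6·(6/5)²+4·(6/5)³)/(24·200000) = -891/5000000 rad
Load 4 — point force P=13 kN at a=3 m (b=L-a=3):
  θ_4 = -Pb(L²-b²-3x²)/(6LEI)  [x≤a] = -13·3·(6²-3²-3·(6/5)²)/(6·6·200000) = -2457/20000000 rad
Superposition: θ = Σ θ_i = -368553/2000000000 rad ≈ -0.000184 rad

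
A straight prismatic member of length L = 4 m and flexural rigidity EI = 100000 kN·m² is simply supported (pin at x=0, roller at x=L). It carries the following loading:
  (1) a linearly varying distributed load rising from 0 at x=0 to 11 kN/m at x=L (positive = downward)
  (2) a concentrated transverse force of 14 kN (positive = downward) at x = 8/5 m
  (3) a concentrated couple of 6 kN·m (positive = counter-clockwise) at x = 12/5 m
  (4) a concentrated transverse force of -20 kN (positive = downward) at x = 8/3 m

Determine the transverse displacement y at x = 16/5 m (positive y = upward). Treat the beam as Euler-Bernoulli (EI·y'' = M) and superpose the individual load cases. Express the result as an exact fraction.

y(16/5) = -531631/7910156250 m

Load 1 — triangular load w₀=11 kN/m (0→w₀ over full span):
  y_1 = -w₀x(7L⁴-10L²x²+3x⁴)/(360LEI) = -11·(16/5)·(7·4⁴-10·4²·(16/5)²+3·(16/5)⁴)/(360·4·100000) = -5588/48828125 m
Load 2 — point force P=14 kN at a=8/5 m (b=L-a=12/5):
  y_2 = -Pa(L-x)(2Lx-a²-x²)/(6LEI)  [x>a] = -14·(8/5)·(4-(16/5))·(2·4·(16/5)-(8/5)²-(16/5)²)/(6·4·100000) = -112/1171875 m
Load 3 — applied couple M₀=6 kN·m at a=12/5 m (b=L-a=8/5):
  y_3 = (M₀x³/(6L)-M₀(x-a)²/2+C₁x)/EI  [x>a] with C₁=M₀(3b²-L²)/(6L)=-52/25 = (6·(16/5)³/(6·4)-6·((16/5)-(12/5))²/2+(-52/25)·(16/5))/100000 = -3/781250 m
Load 4 — point force P=-20 kN at a=8/3 m (b=L-a=4/3):
  y_4 = -Pa(L-x)(2Lx-a²-x²)/(6LEI)  [x>a] = -(-20)·(8/3)·(4-(16/5))·(2·4·(16/5)-(8/3)²-(16/5)²)/(6·4·100000) = 928/6328125 m
Superposition: y = Σ y_i = -531631/7910156250 m ≈ -0.000067 m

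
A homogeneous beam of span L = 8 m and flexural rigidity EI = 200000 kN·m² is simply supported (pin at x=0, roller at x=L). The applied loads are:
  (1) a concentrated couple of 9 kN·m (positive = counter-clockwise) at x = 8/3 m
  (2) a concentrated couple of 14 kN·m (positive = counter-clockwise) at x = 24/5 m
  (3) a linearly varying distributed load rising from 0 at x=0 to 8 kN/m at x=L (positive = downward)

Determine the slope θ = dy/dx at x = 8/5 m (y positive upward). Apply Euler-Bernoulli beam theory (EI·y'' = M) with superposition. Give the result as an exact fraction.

Load 1 — applied couple M₀=9 kN·m at a=8/3 m (b=L-a=16/3):
  θ_1 = (M₀x²/(2L)+C₁)/EI  [x≤a] with C₁=M₀(3b²-L²)/(6L)=4 = (9·(8/5)²/(2·8)+4)/200000 = 17/625000 rad
Load 2 — applied couple M₀=14 kN·m at a=24/5 m (b=L-a=16/5):
  θ_2 = (M₀x²/(2L)+C₁)/EI  [x≤a] with C₁=M₀(3b²-L²)/(6L)=-728/75 = (14·(8/5)²/(2·8)+(-728/75))/200000 = -7/187500 rad
Load 3 — triangular load w₀=8 kN/m (0→w₀ over full span):
  θ_3 = -w₀(7L⁴-30L²x²+15x⁴)/(360LEI) = -8·(7·8⁴-30·8²·(8/5)²+15·(8/5)⁴)/(360·8·200000) = -5824/17578125 rad
Superposition: θ = Σ θ_i = -48017/140625000 rad ≈ -0.000341 rad

θ(8/5) = -48017/140625000 rad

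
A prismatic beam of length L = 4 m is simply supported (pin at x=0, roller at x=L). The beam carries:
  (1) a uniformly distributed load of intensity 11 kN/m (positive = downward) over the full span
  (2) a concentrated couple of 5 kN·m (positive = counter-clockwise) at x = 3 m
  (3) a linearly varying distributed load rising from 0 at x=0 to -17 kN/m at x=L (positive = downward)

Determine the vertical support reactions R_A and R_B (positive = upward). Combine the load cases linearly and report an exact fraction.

R_A = 143/12 kN, R_B = -23/12 kN

Load 1 — uniform load w=11 kN/m over full span:
  R_A = wL/2 = 11·4/2 = 22 kN
  R_B = wL/2 = 11·4/2 = 22 kN
Load 2 — applied couple M₀=5 kN·m at a=3 m (b=L-a=1):
  R_A = M₀/L = 5/4 kN
  R_B = -M₀/L = -5/4 kN
Load 3 — triangular load w₀=-17 kN/m (0→w₀ over full span):
  R_A = w₀L/6 = (-17)·4/6 = -34/3 kN
  R_B = w₀L/3 = (-17)·4/3 = -68/3 kN
Superposition: R_A = 143/12 kN, R_B = -23/12 kN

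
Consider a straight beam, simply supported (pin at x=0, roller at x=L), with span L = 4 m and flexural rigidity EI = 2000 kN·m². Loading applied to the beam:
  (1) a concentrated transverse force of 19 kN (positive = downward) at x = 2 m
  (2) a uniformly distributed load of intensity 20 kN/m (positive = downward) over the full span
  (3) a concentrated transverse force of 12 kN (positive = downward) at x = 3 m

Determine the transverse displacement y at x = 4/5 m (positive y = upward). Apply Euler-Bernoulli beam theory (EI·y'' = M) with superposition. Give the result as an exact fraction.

Load 1 — point force P=19 kN at a=2 m (b=L-a=2):
  y_1 = -Pbx(L²-b²-x²)/(6LEI)  [x≤a] = -19·2·(4/5)·(4²-2²-(4/5)²)/(6·4·2000) = -1349/187500 m
Load 2 — uniform load w=20 kN/m over full span:
  y_2 = -wx(L³-2Lx²+x³)/(24EI) = -20·(4/5)·(4³-2·4·(4/5)²+(4/5)³)/(24·2000) = -928/46875 m
Load 3 — point force P=12 kN at a=3 m (b=L-a=1):
  y_3 = -Pbx(L²-b²-x²)/(6LEI)  [x≤a] = -12·1·(4/5)·(4²-1²-(4/5)²)/(6·4·2000) = -359/125000 m
Superposition: y = Σ y_i = -3733/125000 m ≈ -0.029864 m

y(4/5) = -3733/125000 m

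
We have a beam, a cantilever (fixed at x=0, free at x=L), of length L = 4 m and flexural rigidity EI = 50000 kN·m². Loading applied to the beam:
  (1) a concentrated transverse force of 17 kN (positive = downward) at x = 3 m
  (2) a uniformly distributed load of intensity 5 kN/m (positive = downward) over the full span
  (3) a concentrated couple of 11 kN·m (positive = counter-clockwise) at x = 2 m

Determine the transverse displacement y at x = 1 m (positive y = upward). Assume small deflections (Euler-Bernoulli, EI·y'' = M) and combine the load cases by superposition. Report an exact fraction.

Load 1 — point force P=17 kN at a=3 m (b=L-a=1):
  y_1 = -Px²(3a-x)/(6EI)  [x≤a] = -17·1²·(3·3-1)/(6·50000) = -17/37500 m
Load 2 — uniform load w=5 kN/m over full span:
  y_2 = -wx²(x²-4Lx+6L²)/(24EI) = -5·1²·(1²-4·4·1+6·4²)/(24·50000) = -27/80000 m
Load 3 — applied couple M₀=11 kN·m at a=2 m (b=L-a=2):
  y_3 = M₀x²/(2EI)  [x≤a] = 11·1²/(2·50000) = 11/100000 m
Superposition: y = Σ y_i = -817/1200000 m ≈ -0.000681 m

y(1) = -817/1200000 m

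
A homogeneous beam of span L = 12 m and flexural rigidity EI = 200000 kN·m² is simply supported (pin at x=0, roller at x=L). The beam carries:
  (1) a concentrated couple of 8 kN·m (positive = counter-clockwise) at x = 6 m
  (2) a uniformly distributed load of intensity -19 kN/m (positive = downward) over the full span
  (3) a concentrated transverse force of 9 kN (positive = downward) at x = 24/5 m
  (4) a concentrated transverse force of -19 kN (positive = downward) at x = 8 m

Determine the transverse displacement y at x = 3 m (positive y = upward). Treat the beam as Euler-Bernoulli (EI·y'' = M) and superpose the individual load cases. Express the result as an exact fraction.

Load 1 — applied couple M₀=8 kN·m at a=6 m (b=L-a=6):
  y_1 = (M₀x³/(6L)+C₁x)/EI  [x≤a] with C₁=M₀(3b²-L²)/(6L)=-4 = (8·3³/(6·12)+(-4)·3)/200000 = -9/200000 m
Load 2 — uniform load w=-19 kN/m over full span:
  y_2 = -wx(L³-2Lx²+x³)/(24EI) = -(-19)·3·(12³-2·12·3²+3³)/(24·200000) = 29241/1600000 m
Load 3 — point force P=9 kN at a=24/5 m (b=L-a=36/5):
  y_3 = -Pbx(L²-b²-x²)/(6LEI)  [x≤a] = -9·(36/5)·3·(12²-(36/5)²-3²)/(6·12·200000) = -56133/50000000 m
Load 4 — point force P=-19 kN at a=8 m (b=L-a=4):
  y_4 = -Pbx(L²-b²-x²)/(6LEI)  [x≤a] = -(-19)·4·3·(12²-4²-3²)/(6·12·200000) = 2261/1200000 m
Superposition: y = Σ y_i = 11395279/600000000 m ≈ 0.018992 m

y(3) = 11395279/600000000 m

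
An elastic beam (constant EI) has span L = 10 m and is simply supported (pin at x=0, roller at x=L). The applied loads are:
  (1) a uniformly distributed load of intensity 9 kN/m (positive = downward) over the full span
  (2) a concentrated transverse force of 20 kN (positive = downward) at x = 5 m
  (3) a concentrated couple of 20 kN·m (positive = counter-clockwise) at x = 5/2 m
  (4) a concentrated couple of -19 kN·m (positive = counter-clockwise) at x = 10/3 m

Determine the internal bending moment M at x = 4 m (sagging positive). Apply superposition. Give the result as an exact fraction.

M(4) = 737/5 kN·m

Load 1 — uniform load w=9 kN/m over full span:
  M_1 = wx(L-x)/2 = 9·4·(10-4)/2 = 108 kN·m
Load 2 — point force P=20 kN at a=5 m (b=L-a=5):
  M_2 = Pbx/L  [x≤a] = 20·5·4/10 = 40 kN·m
Load 3 — applied couple M₀=20 kN·m at a=5/2 m (b=L-a=15/2):
  M_3 = M₀x/L - M₀  [x>a] = 20·4/10 - 20 = -12 kN·m
Load 4 — applied couple M₀=-19 kN·m at a=10/3 m (b=L-a=20/3):
  M_4 = M₀x/L - M₀  [x>a] = (-19)·4/10 - (-19) = 57/5 kN·m
Superposition: M = Σ M_i = 737/5 kN·m ≈ 147.400000 kN·m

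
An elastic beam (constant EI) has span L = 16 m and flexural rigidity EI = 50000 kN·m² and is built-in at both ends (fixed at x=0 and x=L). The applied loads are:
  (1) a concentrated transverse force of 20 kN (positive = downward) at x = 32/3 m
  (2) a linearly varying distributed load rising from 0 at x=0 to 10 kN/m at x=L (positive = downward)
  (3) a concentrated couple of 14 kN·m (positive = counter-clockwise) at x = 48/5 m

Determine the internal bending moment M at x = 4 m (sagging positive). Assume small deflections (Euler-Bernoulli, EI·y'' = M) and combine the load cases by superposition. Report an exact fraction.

M(4) = 1078/675 kN·m

Load 1 — point force P=20 kN at a=32/3 m (b=L-a=16/3):
  M_1 = Pb²(3a+b)x/L³ - Pab²/L²  [x≤a] = 20·(16/3)²·(3·(32/3)+(16/3))·4/16³ - 20·(32/3)·(16/3)²/16² = -80/27 kN·m
Load 2 — triangular load w₀=10 kN/m (0→w₀ over full span):
  M_2 = 3w₀Lx/20 - w₀L²/30 - w₀x³/(6L) = 3·10·16·4/20 - 10·16²/30 - 10·4³/(6·16) = 4 kN·m
Load 3 — applied couple M₀=14 kN·m at a=48/5 m (b=L-a=32/5):
  M_3 = R_Ax - M_A  [x≤a] with R_A=63/50, M_A=112/25 = (63/50)·4 - (112/25) = 14/25 kN·m
Superposition: M = Σ M_i = 1078/675 kN·m ≈ 1.597037 kN·m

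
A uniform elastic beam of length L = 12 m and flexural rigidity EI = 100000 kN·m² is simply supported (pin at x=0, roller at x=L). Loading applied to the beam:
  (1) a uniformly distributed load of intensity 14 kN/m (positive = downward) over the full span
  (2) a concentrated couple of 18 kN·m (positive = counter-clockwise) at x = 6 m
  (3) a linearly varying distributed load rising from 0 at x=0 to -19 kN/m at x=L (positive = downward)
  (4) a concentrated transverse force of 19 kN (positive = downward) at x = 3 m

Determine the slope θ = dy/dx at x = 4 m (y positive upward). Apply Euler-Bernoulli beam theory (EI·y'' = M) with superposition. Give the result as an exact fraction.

θ(4) = -63421/36000000 rad

Load 1 — uniform load w=14 kN/m over full span:
  θ_1 = -w(L³-6Lx²+4x³)/(24EI) = -14·(12³-6·12·4²+4·4³)/(24·100000) = -91/18750 rad
Load 2 — applied couple M₀=18 kN·m at a=6 m (b=L-a=6):
  θ_2 = (M₀x²/(2L)+C₁)/EI  [x≤a] with C₁=M₀(3b²-L²)/(6L)=-9 = (18·4²/(2·12)+(-9))/100000 = 3/100000 rad
Load 3 — triangular load w₀=-19 kN/m (0→w₀ over full span):
  θ_3 = -w₀(7L⁴-30L²x²+15x⁴)/(360LEI) = -(-19)·(7·12⁴-30·12²·4²+15·4⁴)/(360·12·100000) = 494/140625 rad
Load 4 — point force P=19 kN at a=3 m (b=L-a=9):
  θ_4 = -Pa(2L²-6Lx+3x²+a²)/(6LEI)  [x>a] = -19·3·(2·12²-6·12·4+3·4²+3²)/(6·12·100000) = -361/800000 rad
Superposition: θ = Σ θ_i = -63421/36000000 rad ≈ -0.001762 rad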